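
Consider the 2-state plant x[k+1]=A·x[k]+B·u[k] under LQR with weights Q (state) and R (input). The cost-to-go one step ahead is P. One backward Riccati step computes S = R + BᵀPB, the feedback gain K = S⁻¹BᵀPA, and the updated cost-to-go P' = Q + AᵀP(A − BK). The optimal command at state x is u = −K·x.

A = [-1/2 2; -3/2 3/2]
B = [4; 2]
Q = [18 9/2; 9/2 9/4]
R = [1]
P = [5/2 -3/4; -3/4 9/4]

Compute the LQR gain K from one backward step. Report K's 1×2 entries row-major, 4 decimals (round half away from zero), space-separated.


-0.1711 0.5066

BᵀP = [8.5000 1.5000]
S = R + BᵀPB = [1] + [37.0000] = [38.0000]
BᵀPA = [-6.5000 19.2500]
K = S⁻¹·BᵀPA = [-0.1711 0.5066]
A−BK = [0.1842 -0.0263; -1.1579 0.4868]
AᵀP(A−BK) = [3.4507 -1.4572; -1.4572 0.8109]
P' = Q + AᵀP(A−BK) = [21.4507 3.0428; 3.0428 3.0609]
tr(P') = 24.5115


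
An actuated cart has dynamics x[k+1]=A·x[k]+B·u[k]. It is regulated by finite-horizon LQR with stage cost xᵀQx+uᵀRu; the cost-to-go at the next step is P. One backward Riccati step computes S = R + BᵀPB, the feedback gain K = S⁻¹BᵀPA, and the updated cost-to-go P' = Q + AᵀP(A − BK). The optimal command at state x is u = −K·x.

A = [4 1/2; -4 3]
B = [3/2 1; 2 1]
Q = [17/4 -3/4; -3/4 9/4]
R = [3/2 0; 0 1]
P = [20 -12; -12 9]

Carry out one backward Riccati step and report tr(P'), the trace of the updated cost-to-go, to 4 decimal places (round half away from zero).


474.5556

BᵀP = [6.0000 0.0000; 8.0000 -3.0000]
S = R + BᵀPB = [3/2 0; 0 1] + [9.0000 6.0000; 6.0000 5.0000] = [10.5000 6.0000; 6.0000 6.0000]
BᵀPA = [24.0000 3.0000; 44.0000 -5.0000]
K = S⁻¹·BᵀPA = [-4.4444 1.7778; 11.7778 -2.6111]
A−BK = [-1.1111 0.4444; -6.8889 2.0556]
AᵀP(A−BK) = [436.4444 -115.7778; -115.7778 31.6111]
P' = Q + AᵀP(A−BK) = [440.6944 -116.5278; -116.5278 33.8611]
tr(P') = 474.5556


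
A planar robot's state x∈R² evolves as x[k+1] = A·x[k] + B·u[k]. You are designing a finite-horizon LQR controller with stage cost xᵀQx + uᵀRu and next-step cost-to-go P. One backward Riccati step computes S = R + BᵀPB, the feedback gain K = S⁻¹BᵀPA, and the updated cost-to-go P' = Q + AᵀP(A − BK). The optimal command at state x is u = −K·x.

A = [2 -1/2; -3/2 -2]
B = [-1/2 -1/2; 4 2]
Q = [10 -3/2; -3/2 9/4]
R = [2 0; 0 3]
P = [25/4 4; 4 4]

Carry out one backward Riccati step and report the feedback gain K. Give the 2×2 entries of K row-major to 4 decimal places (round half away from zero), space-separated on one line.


BᵀP = [12.8750 14.0000; 4.8750 6.0000]
S = R + BᵀPB = [2 0; 0 3] + [49.5625 21.5625; 21.5625 9.5625] = [51.5625 21.5625; 21.5625 12.5625]
BᵀPA = [4.7500 -34.4375; 0.7500 -14.4375]
K = S⁻¹·BᵀPA = [0.2379 -0.6636; -0.3487 -0.0103]
A−BK = [1.9446 -0.8369; -1.7544 0.6749]
AᵀP(A−BK) = [9.1313 -4.0903; -4.0903 2.5621]
P' = Q + AᵀP(A−BK) = [19.1313 -5.5903; -5.5903 4.8121]
tr(P') = 23.9433

0.2379 -0.6636 -0.3487 -0.0103


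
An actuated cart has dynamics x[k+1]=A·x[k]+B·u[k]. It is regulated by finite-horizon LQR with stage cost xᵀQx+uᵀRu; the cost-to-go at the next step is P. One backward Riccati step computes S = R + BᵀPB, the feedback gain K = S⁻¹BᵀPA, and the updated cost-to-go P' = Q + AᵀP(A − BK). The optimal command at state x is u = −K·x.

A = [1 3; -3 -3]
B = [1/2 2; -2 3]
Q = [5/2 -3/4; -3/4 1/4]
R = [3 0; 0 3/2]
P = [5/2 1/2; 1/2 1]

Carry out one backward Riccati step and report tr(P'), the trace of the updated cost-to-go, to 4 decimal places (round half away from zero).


BᵀP = [0.2500 -1.7500; 6.5000 4.0000]
S = R + BᵀPB = [3 0; 0 3/2] + [3.6250 -4.7500; -4.7500 25.0000] = [6.6250 -4.7500; -4.7500 26.5000]
BᵀPA = [5.5000 6.0000; -5.5000 7.5000]
K = S⁻¹·BᵀPA = [0.7819 1.2721; -0.0674 0.5110]
A−BK = [0.7439 1.3419; -1.2341 -1.9890]
AᵀP(A−BK) = [3.8290 6.3143; 6.3143 11.0349]
P' = Q + AᵀP(A−BK) = [6.3290 5.5643; 5.5643 11.2849]
tr(P') = 17.6140

17.6140


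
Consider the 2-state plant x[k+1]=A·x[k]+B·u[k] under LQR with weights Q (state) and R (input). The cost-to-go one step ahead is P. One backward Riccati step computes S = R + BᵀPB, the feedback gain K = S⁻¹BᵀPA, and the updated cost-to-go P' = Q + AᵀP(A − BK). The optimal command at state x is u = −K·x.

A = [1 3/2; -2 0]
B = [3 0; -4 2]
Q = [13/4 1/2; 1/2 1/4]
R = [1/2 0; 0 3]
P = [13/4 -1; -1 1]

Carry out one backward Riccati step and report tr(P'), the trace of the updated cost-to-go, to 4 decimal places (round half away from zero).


4.5692

BᵀP = [13.7500 -7.0000; -2.0000 2.0000]
S = R + BᵀPB = [1/2 0; 0 3] + [69.2500 -14.0000; -14.0000 4.0000] = [69.7500 -14.0000; -14.0000 7.0000]
BᵀPA = [27.7500 20.6250; -6.0000 -3.0000]
K = S⁻¹·BᵀPA = [0.3772 0.3503; -0.1027 0.2720]
A−BK = [-0.1317 0.4491; -0.2857 0.8571]
AᵀP(A−BK) = [0.1655 -0.2136; -0.2136 0.9037]
P' = Q + AᵀP(A−BK) = [3.4155 0.2864; 0.2864 1.1537]
tr(P') = 4.5692


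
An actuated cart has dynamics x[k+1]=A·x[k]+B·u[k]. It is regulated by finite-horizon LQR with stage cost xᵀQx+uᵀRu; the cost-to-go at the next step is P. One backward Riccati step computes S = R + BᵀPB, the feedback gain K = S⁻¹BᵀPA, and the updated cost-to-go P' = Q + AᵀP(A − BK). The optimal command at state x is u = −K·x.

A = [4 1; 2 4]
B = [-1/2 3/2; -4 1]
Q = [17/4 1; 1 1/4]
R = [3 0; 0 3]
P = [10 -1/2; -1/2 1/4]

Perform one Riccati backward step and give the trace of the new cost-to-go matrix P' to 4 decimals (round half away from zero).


25.1610

BᵀP = [-3.0000 -0.7500; 14.5000 -0.5000]
S = R + BᵀPB = [3 0; 0 3] + [4.5000 -5.2500; -5.2500 21.2500] = [7.5000 -5.2500; -5.2500 24.2500]
BᵀPA = [-13.5000 -6.0000; 57.0000 12.5000]
K = S⁻¹·BᵀPA = [-0.1823 -0.5176; 2.3111 0.4034]
A−BK = [0.4423 0.1361; -1.0401 1.5261]
AᵀP(A−BK) = [18.8092 3.0182; 3.0182 1.8518]
P' = Q + AᵀP(A−BK) = [23.0592 4.0182; 4.0182 2.1018]
tr(P') = 25.1610


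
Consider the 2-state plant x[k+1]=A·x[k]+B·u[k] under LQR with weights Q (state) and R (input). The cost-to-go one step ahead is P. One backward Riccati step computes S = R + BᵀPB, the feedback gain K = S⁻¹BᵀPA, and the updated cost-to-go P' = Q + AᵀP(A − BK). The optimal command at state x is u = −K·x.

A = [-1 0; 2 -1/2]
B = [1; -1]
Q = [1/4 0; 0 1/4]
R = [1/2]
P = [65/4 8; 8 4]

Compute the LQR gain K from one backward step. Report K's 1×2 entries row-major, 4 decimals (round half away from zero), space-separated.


-0.0526 -0.4211

BᵀP = [8.2500 4.0000]
S = R + BᵀPB = [1/2] + [4.2500] = [4.7500]
BᵀPA = [-0.2500 -2.0000]
K = S⁻¹·BᵀPA = [-0.0526 -0.4211]
A−BK = [-0.9474 0.4211; 1.9474 -0.9211]
AᵀP(A−BK) = [0.2368 -0.1053; -0.1053 0.1579]
P' = Q + AᵀP(A−BK) = [0.4868 -0.1053; -0.1053 0.4079]
tr(P') = 0.8947


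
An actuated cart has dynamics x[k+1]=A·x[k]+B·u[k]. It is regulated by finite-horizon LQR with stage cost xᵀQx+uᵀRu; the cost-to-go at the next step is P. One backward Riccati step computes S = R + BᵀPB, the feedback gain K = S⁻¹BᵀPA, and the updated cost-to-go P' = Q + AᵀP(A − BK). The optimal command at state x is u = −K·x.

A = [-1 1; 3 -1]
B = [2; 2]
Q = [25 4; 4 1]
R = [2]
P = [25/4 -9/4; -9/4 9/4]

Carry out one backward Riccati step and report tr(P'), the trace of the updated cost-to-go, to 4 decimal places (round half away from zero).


BᵀP = [8.0000 0.0000]
S = R + BᵀPB = [2] + [16.0000] = [18.0000]
BᵀPA = [-8.0000 8.0000]
K = S⁻¹·BᵀPA = [-0.4444 0.4444]
A−BK = [-0.1111 0.1111; 3.8889 -1.8889]
AᵀP(A−BK) = [36.4444 -18.4444; -18.4444 9.4444]
P' = Q + AᵀP(A−BK) = [61.4444 -14.4444; -14.4444 10.4444]
tr(P') = 71.8889

71.8889


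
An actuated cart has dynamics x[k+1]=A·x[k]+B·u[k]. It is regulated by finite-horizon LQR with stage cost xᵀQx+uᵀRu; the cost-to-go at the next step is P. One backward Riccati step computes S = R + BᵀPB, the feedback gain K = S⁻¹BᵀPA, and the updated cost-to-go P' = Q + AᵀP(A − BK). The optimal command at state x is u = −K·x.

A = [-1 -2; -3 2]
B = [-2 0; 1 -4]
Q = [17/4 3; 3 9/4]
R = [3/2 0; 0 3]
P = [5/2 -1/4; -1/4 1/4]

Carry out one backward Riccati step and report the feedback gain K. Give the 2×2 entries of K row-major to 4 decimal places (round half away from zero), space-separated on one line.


BᵀP = [-5.2500 0.7500; 1.0000 -1.0000]
S = R + BᵀPB = [3/2 0; 0 3] + [11.2500 -3.0000; -3.0000 4.0000] = [12.7500 -3.0000; -3.0000 7.0000]
BᵀPA = [3.0000 12.0000; 2.0000 -4.0000]
K = S⁻¹·BᵀPA = [0.3364 0.8972; 0.4299 -0.1869]
A−BK = [-0.3271 -0.2056; -1.6168 0.3551]
AᵀP(A−BK) = [1.3808 0.1822; 0.1822 1.4860]
P' = Q + AᵀP(A−BK) = [5.6308 3.1822; 3.1822 3.7360]
tr(P') = 9.3668

0.3364 0.8972 0.4299 -0.1869


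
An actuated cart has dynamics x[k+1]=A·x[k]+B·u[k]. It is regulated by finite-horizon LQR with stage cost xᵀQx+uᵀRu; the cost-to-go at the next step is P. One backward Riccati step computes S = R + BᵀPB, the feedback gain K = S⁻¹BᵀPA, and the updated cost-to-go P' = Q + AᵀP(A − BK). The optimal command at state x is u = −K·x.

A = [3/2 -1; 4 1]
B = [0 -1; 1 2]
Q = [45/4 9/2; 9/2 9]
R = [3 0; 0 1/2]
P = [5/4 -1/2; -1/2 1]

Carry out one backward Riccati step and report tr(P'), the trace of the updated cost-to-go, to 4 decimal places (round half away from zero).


BᵀP = [-0.5000 1.0000; -2.2500 2.5000]
S = R + BᵀPB = [3 0; 0 1/2] + [1.0000 2.5000; 2.5000 7.2500] = [4.0000 2.5000; 2.5000 7.7500]
BᵀPA = [3.2500 1.5000; 6.6250 4.7500]
K = S⁻¹·BᵀPA = [0.3485 -0.0101; 0.7424 0.6162]
A−BK = [2.2424 -0.3838; 2.1667 -0.2222]
AᵀP(A−BK) = [6.7614 -0.6742; -0.6742 0.3384]
P' = Q + AᵀP(A−BK) = [18.0114 3.8258; 3.8258 9.3384]
tr(P') = 27.3497

27.3497


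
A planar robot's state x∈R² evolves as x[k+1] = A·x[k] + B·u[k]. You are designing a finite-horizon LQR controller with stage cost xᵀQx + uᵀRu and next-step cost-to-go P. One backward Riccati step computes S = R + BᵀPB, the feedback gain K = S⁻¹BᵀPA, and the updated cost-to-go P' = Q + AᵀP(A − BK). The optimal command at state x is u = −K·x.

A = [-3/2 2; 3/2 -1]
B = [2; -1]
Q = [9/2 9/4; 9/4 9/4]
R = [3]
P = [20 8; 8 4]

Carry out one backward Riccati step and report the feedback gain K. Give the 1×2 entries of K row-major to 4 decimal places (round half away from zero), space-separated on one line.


-0.5455 0.9455

BᵀP = [32.0000 12.0000]
S = R + BᵀPB = [3] + [52.0000] = [55.0000]
BᵀPA = [-30.0000 52.0000]
K = S⁻¹·BᵀPA = [-0.5455 0.9455]
A−BK = [-0.4091 0.1091; 0.9545 -0.0545]
AᵀP(A−BK) = [1.6364 -1.6364; -1.6364 2.8364]
P' = Q + AᵀP(A−BK) = [6.1364 0.6136; 0.6136 5.0864]
tr(P') = 11.2227


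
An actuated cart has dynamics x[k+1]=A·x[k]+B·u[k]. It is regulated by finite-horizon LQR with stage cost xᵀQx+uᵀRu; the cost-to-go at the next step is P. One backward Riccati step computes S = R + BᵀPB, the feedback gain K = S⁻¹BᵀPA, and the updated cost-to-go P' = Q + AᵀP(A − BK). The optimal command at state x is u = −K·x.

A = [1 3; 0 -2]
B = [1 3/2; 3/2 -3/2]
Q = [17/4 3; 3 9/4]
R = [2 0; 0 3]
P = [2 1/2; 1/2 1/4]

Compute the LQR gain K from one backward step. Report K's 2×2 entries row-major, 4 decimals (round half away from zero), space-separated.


BᵀP = [2.7500 0.8750; 2.2500 0.3750]
S = R + BᵀPB = [2 0; 0 3] + [4.0625 2.8125; 2.8125 2.8125] = [6.0625 2.8125; 2.8125 5.8125]
BᵀPA = [2.7500 6.5000; 2.2500 6.0000]
K = S⁻¹·BᵀPA = [0.3533 0.7650; 0.2161 0.6621]
A−BK = [0.3225 1.2419; -0.2058 -2.1544]
AᵀP(A−BK) = [0.5420 1.4065; 1.4065 4.0549]
P' = Q + AᵀP(A−BK) = [4.7920 4.4065; 4.4065 6.3049]
tr(P') = 11.0969

0.3533 0.7650 0.2161 0.6621


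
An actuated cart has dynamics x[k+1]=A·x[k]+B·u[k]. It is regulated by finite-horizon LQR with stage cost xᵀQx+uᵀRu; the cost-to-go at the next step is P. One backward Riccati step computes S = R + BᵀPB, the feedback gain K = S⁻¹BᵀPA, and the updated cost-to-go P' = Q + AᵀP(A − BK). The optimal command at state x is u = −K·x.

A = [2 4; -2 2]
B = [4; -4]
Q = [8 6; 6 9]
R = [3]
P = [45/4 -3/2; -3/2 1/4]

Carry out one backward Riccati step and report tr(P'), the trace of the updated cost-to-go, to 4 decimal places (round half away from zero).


BᵀP = [51.0000 -7.0000]
S = R + BᵀPB = [3] + [232.0000] = [235.0000]
BᵀPA = [116.0000 190.0000]
K = S⁻¹·BᵀPA = [0.4936 0.8085]
A−BK = [0.0255 0.7660; -0.0255 5.2340]
AᵀP(A−BK) = [0.7404 1.2128; 1.2128 3.3830]
P' = Q + AᵀP(A−BK) = [8.7404 7.2128; 7.2128 12.3830]
tr(P') = 21.1234

21.1234


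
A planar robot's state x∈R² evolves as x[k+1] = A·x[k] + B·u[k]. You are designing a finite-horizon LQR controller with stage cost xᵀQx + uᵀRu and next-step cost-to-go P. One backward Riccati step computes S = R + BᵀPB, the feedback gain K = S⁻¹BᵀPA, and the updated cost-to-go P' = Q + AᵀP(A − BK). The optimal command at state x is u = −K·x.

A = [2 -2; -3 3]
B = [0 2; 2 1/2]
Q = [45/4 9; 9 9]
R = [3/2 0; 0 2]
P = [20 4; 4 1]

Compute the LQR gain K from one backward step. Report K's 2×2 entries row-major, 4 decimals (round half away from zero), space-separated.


-0.4436 0.4436 0.7318 -0.7318

BᵀP = [8.0000 2.0000; 42.0000 8.5000]
S = R + BᵀPB = [3/2 0; 0 2] + [4.0000 17.0000; 17.0000 88.2500] = [5.5000 17.0000; 17.0000 90.2500]
BᵀPA = [10.0000 -10.0000; 58.5000 -58.5000]
K = S⁻¹·BᵀPA = [-0.4436 0.4436; 0.7318 -0.7318]
A−BK = [0.5365 -0.5365; -2.4786 2.4786]
AᵀP(A−BK) = [2.6281 -2.6281; -2.6281 2.6281]
P' = Q + AᵀP(A−BK) = [13.8781 6.3719; 6.3719 11.6281]
tr(P') = 25.5062


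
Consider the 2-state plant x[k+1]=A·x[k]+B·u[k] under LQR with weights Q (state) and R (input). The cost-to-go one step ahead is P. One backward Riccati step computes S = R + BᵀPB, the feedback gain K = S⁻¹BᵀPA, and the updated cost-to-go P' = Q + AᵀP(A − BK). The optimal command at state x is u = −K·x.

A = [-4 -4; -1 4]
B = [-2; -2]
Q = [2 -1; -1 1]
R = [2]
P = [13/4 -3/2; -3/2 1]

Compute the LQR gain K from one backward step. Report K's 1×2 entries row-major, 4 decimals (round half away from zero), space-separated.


BᵀP = [-3.5000 1.0000]
S = R + BᵀPB = [2] + [5.0000] = [7.0000]
BᵀPA = [13.0000 18.0000]
K = S⁻¹·BᵀPA = [1.8571 2.5714]
A−BK = [-0.2857 1.1429; 2.7143 9.1429]
AᵀP(A−BK) = [16.8571 32.5714; 32.5714 69.7143]
P' = Q + AᵀP(A−BK) = [18.8571 31.5714; 31.5714 70.7143]
tr(P') = 89.5714

1.8571 2.5714


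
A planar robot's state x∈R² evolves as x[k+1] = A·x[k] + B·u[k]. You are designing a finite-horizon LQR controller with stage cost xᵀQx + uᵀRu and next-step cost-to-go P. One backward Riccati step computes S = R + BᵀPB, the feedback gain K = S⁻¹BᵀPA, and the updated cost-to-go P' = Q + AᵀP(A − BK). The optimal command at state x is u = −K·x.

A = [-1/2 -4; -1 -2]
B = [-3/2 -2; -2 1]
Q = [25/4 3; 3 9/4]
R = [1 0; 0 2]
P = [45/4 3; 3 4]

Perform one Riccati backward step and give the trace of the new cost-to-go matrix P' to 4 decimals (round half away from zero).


BᵀP = [-22.8750 -12.5000; -19.5000 -2.0000]
S = R + BᵀPB = [1 0; 0 2] + [59.3125 33.2500; 33.2500 37.0000] = [60.3125 33.2500; 33.2500 39.0000]
BᵀPA = [23.9375 116.5000; 11.7500 82.0000]
K = S⁻¹·BᵀPA = [0.4355 1.4575; -0.0700 0.8599]
A−BK = [0.0132 -0.0939; -0.0591 0.0551]
AᵀP(A−BK) = [0.2107 0.5062; 0.5062 3.6835]
P' = Q + AᵀP(A−BK) = [6.4607 3.5062; 3.5062 5.9335]
tr(P') = 12.3942

12.3942


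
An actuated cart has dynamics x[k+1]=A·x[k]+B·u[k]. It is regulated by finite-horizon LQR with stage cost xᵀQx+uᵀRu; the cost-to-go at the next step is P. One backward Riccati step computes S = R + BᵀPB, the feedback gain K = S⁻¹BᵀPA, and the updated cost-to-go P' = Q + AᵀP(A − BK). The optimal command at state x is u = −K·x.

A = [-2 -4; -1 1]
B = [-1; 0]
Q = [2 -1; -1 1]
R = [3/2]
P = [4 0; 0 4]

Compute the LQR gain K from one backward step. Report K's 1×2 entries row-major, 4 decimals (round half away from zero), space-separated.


1.4545 2.9091

BᵀP = [-4.0000 0.0000]
S = R + BᵀPB = [3/2] + [4.0000] = [5.5000]
BᵀPA = [8.0000 16.0000]
K = S⁻¹·BᵀPA = [1.4545 2.9091]
A−BK = [-0.5455 -1.0909; -1.0000 1.0000]
AᵀP(A−BK) = [8.3636 4.7273; 4.7273 21.4545]
P' = Q + AᵀP(A−BK) = [10.3636 3.7273; 3.7273 22.4545]
tr(P') = 32.8182


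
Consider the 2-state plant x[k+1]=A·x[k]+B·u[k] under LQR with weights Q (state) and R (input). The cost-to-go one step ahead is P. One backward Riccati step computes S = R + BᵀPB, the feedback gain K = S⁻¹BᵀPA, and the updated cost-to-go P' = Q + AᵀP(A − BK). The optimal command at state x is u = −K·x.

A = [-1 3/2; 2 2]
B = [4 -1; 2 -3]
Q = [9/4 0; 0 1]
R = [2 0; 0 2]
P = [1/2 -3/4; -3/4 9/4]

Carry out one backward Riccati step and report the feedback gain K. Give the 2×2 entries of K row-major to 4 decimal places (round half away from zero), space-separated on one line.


-0.2251 0.2099 -0.8151 -0.4562

BᵀP = [0.5000 1.5000; 1.7500 -6.0000]
S = R + BᵀPB = [2 0; 0 2] + [5.0000 -5.0000; -5.0000 16.2500] = [7.0000 -5.0000; -5.0000 18.2500]
BᵀPA = [2.5000 3.7500; -13.7500 -9.3750]
K = S⁻¹·BᵀPA = [-0.2251 0.2099; -0.8151 -0.4562]
A−BK = [-0.9148 0.2044; 0.0049 0.2117]
AᵀP(A−BK) = [1.8552 0.7026; 0.7026 0.5611]
P' = Q + AᵀP(A−BK) = [4.1052 0.7026; 0.7026 1.5611]
tr(P') = 5.6664


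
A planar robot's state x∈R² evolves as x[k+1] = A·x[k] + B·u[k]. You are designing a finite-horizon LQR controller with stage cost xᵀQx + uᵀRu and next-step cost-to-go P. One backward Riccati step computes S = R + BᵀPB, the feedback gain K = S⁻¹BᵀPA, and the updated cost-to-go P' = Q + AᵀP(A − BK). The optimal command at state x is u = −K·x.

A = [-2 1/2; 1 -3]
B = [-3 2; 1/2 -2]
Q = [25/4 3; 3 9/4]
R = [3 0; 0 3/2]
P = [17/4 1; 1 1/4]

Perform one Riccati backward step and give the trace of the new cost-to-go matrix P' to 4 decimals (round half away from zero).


9.3314

BᵀP = [-12.2500 -2.8750; 6.5000 1.5000]
S = R + BᵀPB = [3 0; 0 3/2] + [35.3125 -18.7500; -18.7500 10.0000] = [38.3125 -18.7500; -18.7500 11.5000]
BᵀPA = [21.6250 2.5000; -11.5000 -1.2500]
K = S⁻¹·BᵀPA = [0.3714 0.0597; -0.3945 -0.0114]
A−BK = [-0.0969 0.7018; 0.0253 -3.0527]
AᵀP(A−BK) = [0.6823 0.0784; 0.0784 0.1491]
P' = Q + AᵀP(A−BK) = [6.9323 3.0784; 3.0784 2.3991]
tr(P') = 9.3314


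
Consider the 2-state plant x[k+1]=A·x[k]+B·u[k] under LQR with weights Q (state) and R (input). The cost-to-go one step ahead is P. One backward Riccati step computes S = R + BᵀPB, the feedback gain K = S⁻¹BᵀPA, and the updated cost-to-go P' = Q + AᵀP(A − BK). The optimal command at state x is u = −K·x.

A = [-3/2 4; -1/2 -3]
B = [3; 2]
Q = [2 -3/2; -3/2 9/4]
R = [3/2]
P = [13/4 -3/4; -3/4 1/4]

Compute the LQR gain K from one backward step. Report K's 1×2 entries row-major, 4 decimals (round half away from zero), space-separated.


BᵀP = [8.2500 -1.7500]
S = R + BᵀPB = [3/2] + [21.2500] = [22.7500]
BᵀPA = [-11.5000 38.2500]
K = S⁻¹·BᵀPA = [-0.5055 1.6813]
A−BK = [0.0165 -1.0440; 0.5110 -6.3626]
AᵀP(A−BK) = [0.4368 -1.6648; -1.6648 7.9396]
P' = Q + AᵀP(A−BK) = [2.4368 -3.1648; -3.1648 10.1896]
tr(P') = 12.6264

-0.5055 1.6813


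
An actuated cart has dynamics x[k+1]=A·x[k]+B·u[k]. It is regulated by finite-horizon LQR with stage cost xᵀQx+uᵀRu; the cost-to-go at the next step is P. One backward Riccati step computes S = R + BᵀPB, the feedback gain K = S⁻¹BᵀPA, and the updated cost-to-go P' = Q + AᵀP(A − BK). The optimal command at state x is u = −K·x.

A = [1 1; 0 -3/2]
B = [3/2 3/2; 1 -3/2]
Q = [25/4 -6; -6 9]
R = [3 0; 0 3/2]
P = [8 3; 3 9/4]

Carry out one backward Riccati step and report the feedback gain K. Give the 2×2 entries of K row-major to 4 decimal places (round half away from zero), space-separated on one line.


0.3591 -0.0884 0.2762 0.6243

BᵀP = [15.0000 6.7500; 7.5000 1.1250]
S = R + BᵀPB = [3 0; 0 3/2] + [29.2500 12.3750; 12.3750 9.5625] = [32.2500 12.3750; 12.3750 11.0625]
BᵀPA = [15.0000 4.8750; 7.5000 5.8125]
K = S⁻¹·BᵀPA = [0.3591 -0.0884; 0.2762 0.6243]
A−BK = [0.0470 0.1961; 0.0552 -0.4751]
AᵀP(A−BK) = [0.5414 0.1436; 0.1436 0.8646]
P' = Q + AᵀP(A−BK) = [6.7914 -5.8564; -5.8564 9.8646]
tr(P') = 16.6561


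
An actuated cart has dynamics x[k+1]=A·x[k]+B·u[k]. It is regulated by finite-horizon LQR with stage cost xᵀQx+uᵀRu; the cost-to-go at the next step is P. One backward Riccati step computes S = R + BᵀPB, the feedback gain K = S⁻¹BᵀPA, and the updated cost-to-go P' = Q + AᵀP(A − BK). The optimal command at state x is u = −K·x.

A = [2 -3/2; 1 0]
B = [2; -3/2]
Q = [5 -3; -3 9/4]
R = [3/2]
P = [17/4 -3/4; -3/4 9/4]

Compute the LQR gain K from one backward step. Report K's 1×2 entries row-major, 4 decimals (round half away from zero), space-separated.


BᵀP = [9.6250 -4.8750]
S = R + BᵀPB = [3/2] + [26.5625] = [28.0625]
BᵀPA = [14.3750 -14.4375]
K = S⁻¹·BᵀPA = [0.5122 -0.5145]
A−BK = [0.9755 -0.4710; 1.7684 -0.7717]
AᵀP(A−BK) = [8.8864 -4.2294; -4.2294 2.1347]
P' = Q + AᵀP(A−BK) = [13.8864 -7.2294; -7.2294 4.3847]
tr(P') = 18.2712

0.5122 -0.5145


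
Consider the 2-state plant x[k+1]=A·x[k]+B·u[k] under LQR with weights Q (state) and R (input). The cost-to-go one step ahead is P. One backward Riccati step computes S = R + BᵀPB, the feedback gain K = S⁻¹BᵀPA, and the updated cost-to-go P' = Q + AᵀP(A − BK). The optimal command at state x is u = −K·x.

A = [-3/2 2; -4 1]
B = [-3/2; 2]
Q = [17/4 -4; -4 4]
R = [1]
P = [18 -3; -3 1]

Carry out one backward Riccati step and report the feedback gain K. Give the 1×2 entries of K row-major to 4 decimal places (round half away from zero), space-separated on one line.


BᵀP = [-33.0000 6.5000]
S = R + BᵀPB = [1] + [62.5000] = [63.5000]
BᵀPA = [23.5000 -59.5000]
K = S⁻¹·BᵀPA = [0.3701 -0.9370]
A−BK = [-0.9449 0.5945; -4.7402 2.8740]
AᵀP(A−BK) = [11.8031 -7.4803; -7.4803 5.2480]
P' = Q + AᵀP(A−BK) = [16.0531 -11.4803; -11.4803 9.2480]
tr(P') = 25.3012

0.3701 -0.9370


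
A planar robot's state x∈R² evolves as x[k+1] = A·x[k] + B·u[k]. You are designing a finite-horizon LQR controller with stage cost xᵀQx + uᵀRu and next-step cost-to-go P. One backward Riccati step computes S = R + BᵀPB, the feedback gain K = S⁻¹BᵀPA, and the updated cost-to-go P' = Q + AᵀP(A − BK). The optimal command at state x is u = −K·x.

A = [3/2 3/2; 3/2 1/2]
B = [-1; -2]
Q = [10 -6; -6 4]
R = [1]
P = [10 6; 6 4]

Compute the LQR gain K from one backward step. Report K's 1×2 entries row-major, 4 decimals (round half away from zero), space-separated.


-1.0588 -0.7843

BᵀP = [-22.0000 -14.0000]
S = R + BᵀPB = [1] + [50.0000] = [51.0000]
BᵀPA = [-54.0000 -40.0000]
K = S⁻¹·BᵀPA = [-1.0588 -0.7843]
A−BK = [0.4412 0.7157; -0.6176 -1.0686]
AᵀP(A−BK) = [1.3235 1.1471; 1.1471 1.1275]
P' = Q + AᵀP(A−BK) = [11.3235 -4.8529; -4.8529 5.1275]
tr(P') = 16.4510


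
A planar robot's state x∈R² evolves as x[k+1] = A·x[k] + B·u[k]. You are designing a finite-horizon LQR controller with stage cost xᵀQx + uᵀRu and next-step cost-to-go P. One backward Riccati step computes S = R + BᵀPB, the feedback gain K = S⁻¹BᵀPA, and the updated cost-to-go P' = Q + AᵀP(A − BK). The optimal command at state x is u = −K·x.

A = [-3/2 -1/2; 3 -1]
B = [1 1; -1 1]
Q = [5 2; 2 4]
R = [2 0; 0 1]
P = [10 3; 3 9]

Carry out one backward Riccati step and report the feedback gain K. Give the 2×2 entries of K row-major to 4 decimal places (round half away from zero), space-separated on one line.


BᵀP = [7.0000 -6.0000; 13.0000 12.0000]
S = R + BᵀPB = [2 0; 0 1] + [13.0000 1.0000; 1.0000 25.0000] = [15.0000 1.0000; 1.0000 26.0000]
BᵀPA = [-28.5000 2.5000; 16.5000 -18.5000]
K = S⁻¹·BᵀPA = [-1.9473 0.2147; 0.7095 -0.7198]
A−BK = [-0.2622 0.0051; 0.3432 -0.0656]
AᵀP(A−BK) = [9.2950 -1.5058; -1.5058 0.6472]
P' = Q + AᵀP(A−BK) = [14.2950 0.4942; 0.4942 4.6472]
tr(P') = 18.9422

-1.9473 0.2147 0.7095 -0.7198


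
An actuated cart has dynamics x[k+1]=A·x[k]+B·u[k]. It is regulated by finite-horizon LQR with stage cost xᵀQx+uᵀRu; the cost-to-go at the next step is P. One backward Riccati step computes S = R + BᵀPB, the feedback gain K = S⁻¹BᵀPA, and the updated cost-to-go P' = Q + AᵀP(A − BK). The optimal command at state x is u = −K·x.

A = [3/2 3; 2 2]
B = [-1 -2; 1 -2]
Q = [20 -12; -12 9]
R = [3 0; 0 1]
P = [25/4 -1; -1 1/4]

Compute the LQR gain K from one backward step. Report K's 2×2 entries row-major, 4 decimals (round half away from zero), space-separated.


BᵀP = [-7.2500 1.2500; -10.5000 1.5000]
S = R + BᵀPB = [3 0; 0 1] + [8.5000 12.0000; 12.0000 18.0000] = [11.5000 12.0000; 12.0000 19.0000]
BᵀPA = [-8.3750 -19.2500; -12.7500 -28.5000]
K = S⁻¹·BᵀPA = [-0.0822 -0.3188; -0.6191 -1.2987]
A−BK = [0.1795 0.0839; 0.8440 -0.2785]
AᵀP(A−BK) = [0.4801 0.8972; 0.8972 2.1015]
P' = Q + AᵀP(A−BK) = [20.4801 -11.1028; -11.1028 11.1015]
tr(P') = 31.5816

-0.0822 -0.3188 -0.6191 -1.2987


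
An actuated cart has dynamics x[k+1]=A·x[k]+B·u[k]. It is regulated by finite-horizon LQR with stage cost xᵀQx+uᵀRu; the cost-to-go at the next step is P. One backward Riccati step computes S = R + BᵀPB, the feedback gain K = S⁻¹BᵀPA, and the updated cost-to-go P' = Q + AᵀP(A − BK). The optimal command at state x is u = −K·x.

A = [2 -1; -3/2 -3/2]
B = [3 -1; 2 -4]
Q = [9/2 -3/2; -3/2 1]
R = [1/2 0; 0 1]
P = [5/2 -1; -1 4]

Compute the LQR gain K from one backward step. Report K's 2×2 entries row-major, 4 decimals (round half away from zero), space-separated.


BᵀP = [5.5000 5.0000; 1.5000 -15.0000]
S = R + BᵀPB = [1/2 0; 0 1] + [26.5000 -25.5000; -25.5000 58.5000] = [27.0000 -25.5000; -25.5000 59.5000]
BᵀPA = [3.5000 -13.0000; 25.5000 21.0000]
K = S⁻¹·BᵀPA = [0.8978 -0.2489; 0.8133 0.2463]
A−BK = [0.1200 -0.0071; -0.0422 -0.0171]
AᵀP(A−BK) = [1.1178 0.0911; 0.0911 0.0927]
P' = Q + AᵀP(A−BK) = [5.6178 -1.4089; -1.4089 1.0927]
tr(P') = 6.7105

0.8978 -0.2489 0.8133 0.2463


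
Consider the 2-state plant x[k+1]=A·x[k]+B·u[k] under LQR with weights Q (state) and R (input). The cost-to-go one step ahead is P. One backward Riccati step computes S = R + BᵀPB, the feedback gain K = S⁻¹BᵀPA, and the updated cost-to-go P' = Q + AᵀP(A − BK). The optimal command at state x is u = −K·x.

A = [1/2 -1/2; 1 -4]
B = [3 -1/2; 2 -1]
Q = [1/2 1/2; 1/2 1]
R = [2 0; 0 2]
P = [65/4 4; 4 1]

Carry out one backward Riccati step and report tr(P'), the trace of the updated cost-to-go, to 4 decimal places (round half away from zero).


BᵀP = [56.7500 14.0000; -12.1250 -3.0000]
S = R + BᵀPB = [2 0; 0 2] + [198.2500 -42.3750; -42.3750 9.0625] = [200.2500 -42.3750; -42.3750 11.0625]
BᵀPA = [42.3750 -84.3750; -9.0625 18.0625]
K = S⁻¹·BᵀPA = [0.2020 -0.4004; -0.0456 0.0992]
A−BK = [-0.1287 0.7507; 0.5505 -3.1001]
AᵀP(A−BK) = [0.0912 -0.1984; -0.1984 0.4906]
P' = Q + AᵀP(A−BK) = [0.5912 0.3016; 0.3016 1.4906]
tr(P') = 2.0818

2.0818


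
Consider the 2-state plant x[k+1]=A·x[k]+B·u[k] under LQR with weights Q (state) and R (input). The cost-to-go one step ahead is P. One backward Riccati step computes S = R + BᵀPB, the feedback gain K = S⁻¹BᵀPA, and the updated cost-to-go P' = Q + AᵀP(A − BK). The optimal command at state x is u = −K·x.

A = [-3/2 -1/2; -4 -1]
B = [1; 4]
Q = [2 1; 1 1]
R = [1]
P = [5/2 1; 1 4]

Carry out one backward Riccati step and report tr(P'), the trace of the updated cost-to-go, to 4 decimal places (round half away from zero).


4.7517

BᵀP = [6.5000 17.0000]
S = R + BᵀPB = [1] + [74.5000] = [75.5000]
BᵀPA = [-77.7500 -20.2500]
K = S⁻¹·BᵀPA = [-1.0298 -0.2682]
A−BK = [-0.4702 -0.2318; 0.1192 0.0728]
AᵀP(A−BK) = [1.5579 0.5215; 0.5215 0.1937]
P' = Q + AᵀP(A−BK) = [3.5579 1.5215; 1.5215 1.1937]
tr(P') = 4.7517


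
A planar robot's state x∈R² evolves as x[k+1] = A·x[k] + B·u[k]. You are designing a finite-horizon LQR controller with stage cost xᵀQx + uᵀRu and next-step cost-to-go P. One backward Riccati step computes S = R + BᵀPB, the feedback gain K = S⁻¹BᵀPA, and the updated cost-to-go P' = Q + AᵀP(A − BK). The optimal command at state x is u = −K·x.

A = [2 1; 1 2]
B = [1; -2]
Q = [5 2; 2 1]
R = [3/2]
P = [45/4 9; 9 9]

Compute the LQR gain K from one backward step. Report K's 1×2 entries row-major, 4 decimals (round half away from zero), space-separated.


-1.7647 -1.9412

BᵀP = [-6.7500 -9.0000]
S = R + BᵀPB = [3/2] + [11.2500] = [12.7500]
BᵀPA = [-22.5000 -24.7500]
K = S⁻¹·BᵀPA = [-1.7647 -1.9412]
A−BK = [3.7647 2.9412; -2.5294 -1.8824]
AᵀP(A−BK) = [50.2941 41.8235; 41.8235 35.2059]
P' = Q + AᵀP(A−BK) = [55.2941 43.8235; 43.8235 36.2059]
tr(P') = 91.5000


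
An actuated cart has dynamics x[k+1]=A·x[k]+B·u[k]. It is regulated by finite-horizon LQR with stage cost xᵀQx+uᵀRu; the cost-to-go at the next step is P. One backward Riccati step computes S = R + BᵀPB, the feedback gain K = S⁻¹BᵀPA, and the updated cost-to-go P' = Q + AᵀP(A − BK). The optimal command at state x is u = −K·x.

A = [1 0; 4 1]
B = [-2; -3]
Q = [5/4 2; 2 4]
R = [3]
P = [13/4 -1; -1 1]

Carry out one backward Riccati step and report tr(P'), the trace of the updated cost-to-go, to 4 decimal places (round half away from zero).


BᵀP = [-3.5000 -1.0000]
S = R + BᵀPB = [3] + [10.0000] = [13.0000]
BᵀPA = [-7.5000 -1.0000]
K = S⁻¹·BᵀPA = [-0.5769 -0.0769]
A−BK = [-0.1538 -0.1538; 2.2692 0.7692]
AᵀP(A−BK) = [6.9231 2.4231; 2.4231 0.9231]
P' = Q + AᵀP(A−BK) = [8.1731 4.4231; 4.4231 4.9231]
tr(P') = 13.0962

13.0962


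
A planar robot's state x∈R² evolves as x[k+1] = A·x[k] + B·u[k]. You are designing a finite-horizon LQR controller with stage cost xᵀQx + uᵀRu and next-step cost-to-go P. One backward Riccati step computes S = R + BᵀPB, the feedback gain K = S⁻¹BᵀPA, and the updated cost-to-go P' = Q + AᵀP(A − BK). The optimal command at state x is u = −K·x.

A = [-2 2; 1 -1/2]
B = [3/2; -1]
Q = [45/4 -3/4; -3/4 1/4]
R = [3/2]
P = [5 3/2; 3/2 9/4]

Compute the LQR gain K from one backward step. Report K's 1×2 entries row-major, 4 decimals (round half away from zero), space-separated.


-1.1429 1.1429

BᵀP = [6.0000 0.0000]
S = R + BᵀPB = [3/2] + [9.0000] = [10.5000]
BᵀPA = [-12.0000 12.0000]
K = S⁻¹·BᵀPA = [-1.1429 1.1429]
A−BK = [-0.2857 0.2857; -0.1429 0.6429]
AᵀP(A−BK) = [2.5357 -2.9107; -2.9107 3.8482]
P' = Q + AᵀP(A−BK) = [13.7857 -3.6607; -3.6607 4.0982]
tr(P') = 17.8839


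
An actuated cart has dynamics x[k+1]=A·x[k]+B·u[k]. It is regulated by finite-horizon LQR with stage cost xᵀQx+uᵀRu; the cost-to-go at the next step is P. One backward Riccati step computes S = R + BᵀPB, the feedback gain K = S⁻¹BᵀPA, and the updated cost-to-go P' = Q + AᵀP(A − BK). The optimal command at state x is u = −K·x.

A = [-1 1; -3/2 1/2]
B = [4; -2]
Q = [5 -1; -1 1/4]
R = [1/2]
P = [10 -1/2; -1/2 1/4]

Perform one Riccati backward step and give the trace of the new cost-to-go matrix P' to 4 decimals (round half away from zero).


BᵀP = [41.0000 -2.5000]
S = R + BᵀPB = [1/2] + [169.0000] = [169.5000]
BᵀPA = [-37.2500 39.7500]
K = S⁻¹·BᵀPA = [-0.2198 0.2345]
A−BK = [-0.1209 0.0619; -1.9395 0.9690]
AᵀP(A−BK) = [0.8763 -0.4519; -0.4519 0.2406]
P' = Q + AᵀP(A−BK) = [5.8763 -1.4519; -1.4519 0.4906]
tr(P') = 6.3669

6.3669


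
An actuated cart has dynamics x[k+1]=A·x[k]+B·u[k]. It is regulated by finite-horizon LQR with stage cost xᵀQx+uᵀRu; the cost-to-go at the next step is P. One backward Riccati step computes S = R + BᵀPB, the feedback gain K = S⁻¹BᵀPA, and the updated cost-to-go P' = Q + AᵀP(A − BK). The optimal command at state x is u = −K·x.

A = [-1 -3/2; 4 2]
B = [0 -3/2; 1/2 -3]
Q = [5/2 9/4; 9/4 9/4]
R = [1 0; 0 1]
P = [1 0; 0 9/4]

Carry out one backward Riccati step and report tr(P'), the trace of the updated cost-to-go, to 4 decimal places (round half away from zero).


18.9196

BᵀP = [0.0000 1.1250; -1.5000 -6.7500]
S = R + BᵀPB = [1 0; 0 1] + [0.5625 -3.3750; -3.3750 22.5000] = [1.5625 -3.3750; -3.3750 23.5000]
BᵀPA = [4.5000 2.2500; -25.5000 -11.2500]
K = S⁻¹·BᵀPA = [0.7773 0.5885; -0.9735 -0.3942]
A−BK = [-2.4602 -2.0913; 0.6909 0.5231]
AᵀP(A−BK) = [8.6786 6.7995; 6.7995 5.4911]
P' = Q + AᵀP(A−BK) = [11.1786 9.0495; 9.0495 7.7411]
tr(P') = 18.9196


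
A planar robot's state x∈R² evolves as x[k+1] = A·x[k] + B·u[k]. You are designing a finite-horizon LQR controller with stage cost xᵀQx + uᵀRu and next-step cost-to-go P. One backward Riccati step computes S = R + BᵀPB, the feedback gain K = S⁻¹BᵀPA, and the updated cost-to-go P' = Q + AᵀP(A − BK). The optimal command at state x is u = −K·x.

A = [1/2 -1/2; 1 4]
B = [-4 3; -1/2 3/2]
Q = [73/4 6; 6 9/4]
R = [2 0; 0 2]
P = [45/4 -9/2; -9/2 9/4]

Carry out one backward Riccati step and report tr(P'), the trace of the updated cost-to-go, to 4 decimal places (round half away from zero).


BᵀP = [-42.7500 16.8750; 27.0000 -10.1250]
S = R + BᵀPB = [2 0; 0 2] + [162.5625 -102.9375; -102.9375 65.8125] = [164.5625 -102.9375; -102.9375 67.8125]
BᵀPA = [-4.5000 88.8750; 3.3750 -54.0000]
K = S⁻¹·BᵀPA = [0.0750 0.8312; 0.1637 0.4655]
A−BK = [0.3091 1.4285; 0.7920 3.7174]
AᵀP(A−BK) = [0.3478 1.6071; 1.6071 8.0723]
P' = Q + AᵀP(A−BK) = [18.5978 7.6071; 7.6071 10.3223]
tr(P') = 28.9200

28.9200


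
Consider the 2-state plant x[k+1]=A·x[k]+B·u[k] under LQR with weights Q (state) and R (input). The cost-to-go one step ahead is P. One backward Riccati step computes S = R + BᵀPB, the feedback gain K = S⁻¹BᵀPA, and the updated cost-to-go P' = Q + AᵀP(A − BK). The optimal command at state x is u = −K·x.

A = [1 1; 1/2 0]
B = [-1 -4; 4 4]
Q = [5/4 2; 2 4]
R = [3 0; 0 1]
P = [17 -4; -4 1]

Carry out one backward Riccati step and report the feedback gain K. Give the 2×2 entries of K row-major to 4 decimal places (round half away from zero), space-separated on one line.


0.0295 0.0103 -0.1890 -0.2055

BᵀP = [-33.0000 8.0000; -84.0000 20.0000]
S = R + BᵀPB = [3 0; 0 1] + [65.0000 164.0000; 164.0000 416.0000] = [68.0000 164.0000; 164.0000 417.0000]
BᵀPA = [-29.0000 -33.0000; -74.0000 -84.0000]
K = S⁻¹·BᵀPA = [0.0295 0.0103; -0.1890 -0.2055]
A−BK = [0.2733 0.1884; 1.1384 0.7808]
AᵀP(A−BK) = [0.1151 0.0925; 0.0925 0.0788]
P' = Q + AᵀP(A−BK) = [1.3651 2.0925; 2.0925 4.0788]
tr(P') = 5.4438


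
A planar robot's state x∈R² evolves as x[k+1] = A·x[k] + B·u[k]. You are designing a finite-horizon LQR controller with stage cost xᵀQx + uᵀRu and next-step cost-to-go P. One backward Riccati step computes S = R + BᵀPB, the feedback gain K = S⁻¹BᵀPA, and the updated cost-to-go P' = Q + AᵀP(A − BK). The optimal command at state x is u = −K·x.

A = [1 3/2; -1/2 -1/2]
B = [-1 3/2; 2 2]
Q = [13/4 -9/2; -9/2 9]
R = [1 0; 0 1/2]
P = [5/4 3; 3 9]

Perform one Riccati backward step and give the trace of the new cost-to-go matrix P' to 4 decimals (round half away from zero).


BᵀP = [4.7500 15.0000; 7.8750 22.5000]
S = R + BᵀPB = [1 0; 0 1/2] + [25.2500 37.1250; 37.1250 56.8125] = [26.2500 37.1250; 37.1250 57.3125]
BᵀPA = [-2.7500 -0.3750; -3.3750 0.5625]
K = S⁻¹·BᵀPA = [-0.2561 -0.3358; 0.1070 0.2273]
A−BK = [0.5835 0.8232; -0.2018 -0.2831]
AᵀP(A−BK) = [0.1569 0.2188; 0.2188 0.3087]
P' = Q + AᵀP(A−BK) = [3.4069 -4.2812; -4.2812 9.3087]
tr(P') = 12.7156

12.7156


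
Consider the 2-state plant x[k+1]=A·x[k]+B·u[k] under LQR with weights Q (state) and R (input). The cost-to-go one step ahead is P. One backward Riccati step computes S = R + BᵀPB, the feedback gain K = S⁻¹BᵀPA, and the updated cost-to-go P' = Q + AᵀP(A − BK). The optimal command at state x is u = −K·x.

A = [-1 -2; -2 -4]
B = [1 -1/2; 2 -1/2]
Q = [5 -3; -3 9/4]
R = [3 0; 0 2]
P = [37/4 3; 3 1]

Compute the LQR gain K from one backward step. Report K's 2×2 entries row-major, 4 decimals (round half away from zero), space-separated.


BᵀP = [15.2500 5.0000; -6.1250 -2.0000]
S = R + BᵀPB = [3 0; 0 2] + [25.2500 -10.1250; -10.1250 4.0625] = [28.2500 -10.1250; -10.1250 6.0625]
BᵀPA = [-25.2500 -50.5000; 10.1250 20.2500]
K = S⁻¹·BᵀPA = [-0.7355 -1.4709; 0.4418 0.8836]
A−BK = [-0.0436 -0.0873; -0.3082 -0.6164]
AᵀP(A−BK) = [2.2064 4.4127; 4.4127 8.8255]
P' = Q + AᵀP(A−BK) = [7.2064 1.4127; 1.4127 11.0755]
tr(P') = 18.2818

-0.7355 -1.4709 0.4418 0.8836


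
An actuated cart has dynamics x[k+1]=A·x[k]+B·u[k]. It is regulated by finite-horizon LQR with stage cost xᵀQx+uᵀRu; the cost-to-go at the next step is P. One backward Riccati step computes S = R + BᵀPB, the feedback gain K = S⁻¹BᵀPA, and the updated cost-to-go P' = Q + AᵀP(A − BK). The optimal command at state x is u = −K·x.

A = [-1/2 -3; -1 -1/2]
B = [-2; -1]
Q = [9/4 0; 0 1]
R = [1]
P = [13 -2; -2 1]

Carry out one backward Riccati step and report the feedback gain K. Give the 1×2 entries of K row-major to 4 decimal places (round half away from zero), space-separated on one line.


0.1957 1.5326

BᵀP = [-24.0000 3.0000]
S = R + BᵀPB = [1] + [45.0000] = [46.0000]
BᵀPA = [9.0000 70.5000]
K = S⁻¹·BᵀPA = [0.1957 1.5326]
A−BK = [-0.1087 0.0652; -0.8043 1.0326]
AᵀP(A−BK) = [0.4891 -0.2935; -0.2935 3.2011]
P' = Q + AᵀP(A−BK) = [2.7391 -0.2935; -0.2935 4.2011]
tr(P') = 6.9402


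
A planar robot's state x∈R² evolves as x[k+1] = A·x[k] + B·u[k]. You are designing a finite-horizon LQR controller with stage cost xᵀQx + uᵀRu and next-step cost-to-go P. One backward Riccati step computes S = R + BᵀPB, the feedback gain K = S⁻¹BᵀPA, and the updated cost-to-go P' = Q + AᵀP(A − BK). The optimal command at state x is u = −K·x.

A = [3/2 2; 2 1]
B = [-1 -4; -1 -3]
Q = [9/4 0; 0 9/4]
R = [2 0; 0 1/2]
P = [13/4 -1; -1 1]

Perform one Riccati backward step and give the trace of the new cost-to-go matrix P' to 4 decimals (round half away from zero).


5.6463

BᵀP = [-2.2500 0.0000; -10.0000 1.0000]
S = R + BᵀPB = [2 0; 0 1/2] + [2.2500 9.0000; 9.0000 37.0000] = [4.2500 9.0000; 9.0000 37.5000]
BᵀPA = [-3.3750 -4.5000; -13.0000 -19.0000]
K = S⁻¹·BᵀPA = [-0.1220 0.0287; -0.3174 -0.5136]
A−BK = [0.1085 -0.0255; 0.9258 -0.5120]
AᵀP(A−BK) = [0.7747 -0.3293; -0.3293 0.3716]
P' = Q + AᵀP(A−BK) = [3.0247 -0.3293; -0.3293 2.6216]
tr(P') = 5.6463


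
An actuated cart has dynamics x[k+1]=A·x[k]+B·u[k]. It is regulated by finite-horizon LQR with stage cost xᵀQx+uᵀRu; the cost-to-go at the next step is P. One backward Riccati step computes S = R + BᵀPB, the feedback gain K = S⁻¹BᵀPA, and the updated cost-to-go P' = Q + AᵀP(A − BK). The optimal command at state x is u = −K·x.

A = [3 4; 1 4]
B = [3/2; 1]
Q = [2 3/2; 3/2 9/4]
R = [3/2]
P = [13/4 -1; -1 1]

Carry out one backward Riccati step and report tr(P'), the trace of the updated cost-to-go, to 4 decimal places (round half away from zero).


19.5803

BᵀP = [3.8750 -0.5000]
S = R + BᵀPB = [3/2] + [5.3125] = [6.8125]
BᵀPA = [11.1250 13.5000]
K = S⁻¹·BᵀPA = [1.6330 1.9817]
A−BK = [0.5505 1.0275; -0.6330 2.0183]
AᵀP(A−BK) = [6.0826 4.9541; 4.9541 9.2477]
P' = Q + AᵀP(A−BK) = [8.0826 6.4541; 6.4541 11.4977]
tr(P') = 19.5803


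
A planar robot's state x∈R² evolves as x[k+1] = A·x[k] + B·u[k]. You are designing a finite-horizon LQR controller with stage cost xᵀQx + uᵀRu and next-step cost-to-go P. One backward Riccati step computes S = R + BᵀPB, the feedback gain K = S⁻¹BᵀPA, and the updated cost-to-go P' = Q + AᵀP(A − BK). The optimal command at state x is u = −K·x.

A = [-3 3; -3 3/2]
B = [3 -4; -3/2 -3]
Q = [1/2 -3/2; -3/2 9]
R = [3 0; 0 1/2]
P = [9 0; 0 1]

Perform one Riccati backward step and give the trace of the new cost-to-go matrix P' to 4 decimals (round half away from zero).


BᵀP = [27.0000 -1.5000; -36.0000 -3.0000]
S = R + BᵀPB = [3 0; 0 1/2] + [83.2500 -103.5000; -103.5000 153.0000] = [86.2500 -103.5000; -103.5000 153.5000]
BᵀPA = [-76.5000 78.7500; 117.0000 -112.5000]
K = S⁻¹·BᵀPA = [0.1451 0.1758; 0.8601 -0.6143]
A−BK = [0.0049 0.0151; -0.2021 -0.0792]
AᵀP(A−BK) = [0.4741 -0.1709; -0.1709 0.2898]
P' = Q + AᵀP(A−BK) = [0.9741 -1.6709; -1.6709 9.2898]
tr(P') = 10.2639

10.2639
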